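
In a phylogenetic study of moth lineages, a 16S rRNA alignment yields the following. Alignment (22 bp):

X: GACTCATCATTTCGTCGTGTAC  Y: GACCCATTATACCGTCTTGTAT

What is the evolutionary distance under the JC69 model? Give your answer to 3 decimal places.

0.339

The sequences differ at 6 of 22 sites (4, 8, 11, 12, 17, 22), so p = 6/22 ≈ 0.272727.
d = −(3/4) ln(1 − 4p/3) = −0.75 ln(1 − 0.363636) = −0.75 ln(0.636364)
  = −0.75 × (-0.451985) = 0.338989 substitutions/site.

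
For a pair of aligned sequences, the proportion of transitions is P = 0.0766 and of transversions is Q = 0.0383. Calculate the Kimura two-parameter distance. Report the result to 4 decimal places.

0.1262

Under the Kimura two-parameter model, d = −½ ln(1 − 2P − Q) − ¼ ln(1 − 2Q).
1 − 2P − Q = 0.8085, giving −½ ln(0.8085) = 0.106287.
1 − 2Q = 0.9234, giving −¼ ln(0.9234) = 0.019923.
d = 0.106287 + 0.019923 = 0.126210.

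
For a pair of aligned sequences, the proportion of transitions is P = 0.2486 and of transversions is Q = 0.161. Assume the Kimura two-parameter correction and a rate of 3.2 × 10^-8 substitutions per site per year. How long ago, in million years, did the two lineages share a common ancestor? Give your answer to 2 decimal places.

Under the Kimura two-parameter model, d = −½ ln(1 − 2P − Q) − ¼ ln(1 − 2Q).
1 − 2P − Q = 0.3418, giving −½ ln(0.3418) = 0.536765.
1 − 2Q = 0.678, giving −¼ ln(0.678) = 0.097152.
d = 0.536765 + 0.097152 = 0.633917.
Under a molecular clock d = 2μt, so t = d/(2μ) = 0.633917 / (2 × 3.2 × 10^-8) = 9.90 million years.

9.90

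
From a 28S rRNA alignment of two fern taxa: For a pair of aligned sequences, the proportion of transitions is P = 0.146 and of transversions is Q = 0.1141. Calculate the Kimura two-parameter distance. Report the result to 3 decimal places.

Under the Kimura two-parameter model, d = −½ ln(1 − 2P − Q) − ¼ ln(1 − 2Q).
1 − 2P − Q = 0.5939, giving −½ ln(0.5939) = 0.260522.
1 − 2Q = 0.7718, giving −¼ ln(0.7718) = 0.064757.
d = 0.260522 + 0.064757 = 0.325279.

0.325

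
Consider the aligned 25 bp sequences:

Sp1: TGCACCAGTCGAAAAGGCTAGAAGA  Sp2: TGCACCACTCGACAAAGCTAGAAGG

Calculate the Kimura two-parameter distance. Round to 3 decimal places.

0.181

Of 25 sites, 2 differences are transitions and 2 are transversions, so P = 2/25 = 0.08 and Q = 2/25 = 0.08.
Under the Kimura two-parameter model, d = −½ ln(1 − 2P − Q) − ¼ ln(1 − 2Q).
1 − 2P − Q = 0.76, giving −½ ln(0.76) = 0.137218.
1 − 2Q = 0.84, giving −¼ ln(0.84) = 0.043588.
d = 0.137218 + 0.043588 = 0.180806.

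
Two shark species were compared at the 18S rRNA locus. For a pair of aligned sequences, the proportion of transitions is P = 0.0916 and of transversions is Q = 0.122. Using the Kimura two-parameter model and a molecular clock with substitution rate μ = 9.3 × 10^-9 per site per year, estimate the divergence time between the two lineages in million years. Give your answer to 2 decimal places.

Under the Kimura two-parameter model, d = −½ ln(1 − 2P − Q) − ¼ ln(1 − 2Q).
1 − 2P − Q = 0.6948, giving −½ ln(0.6948) = 0.182066.
1 − 2Q = 0.756, giving −¼ ln(0.756) = 0.069928.
d = 0.182066 + 0.069928 = 0.251994.
Under a molecular clock d = 2μt, so t = d/(2μ) = 0.251994 / (2 × 9.3 × 10^-9) = 13.55 million years.

13.55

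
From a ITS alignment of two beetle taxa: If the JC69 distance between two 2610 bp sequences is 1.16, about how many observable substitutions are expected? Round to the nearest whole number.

Invert JC69: p = (3/4)(1 − e^(−4d/3)) = 0.75 × (1 − e^(-1.546667)) = 0.75 × (1 − 0.212957) = 0.590282.
Expected differing sites = pL ≈ 0.590282 × 2610 = 1540.63602 ≈ 1541.

1541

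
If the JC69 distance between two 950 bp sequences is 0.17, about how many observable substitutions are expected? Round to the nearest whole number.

145

Invert JC69: p = (3/4)(1 − e^(−4d/3)) = 0.75 × (1 − e^(-0.226667)) = 0.75 × (1 − 0.797186) = 0.152111.
Expected differing sites = pL ≈ 0.152111 × 950 = 144.50545 ≈ 145.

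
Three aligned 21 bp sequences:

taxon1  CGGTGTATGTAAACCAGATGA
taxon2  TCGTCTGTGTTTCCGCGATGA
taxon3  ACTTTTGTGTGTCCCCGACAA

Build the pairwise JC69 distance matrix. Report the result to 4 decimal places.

d(taxon1,taxon2) = 0.6355, d(taxon1,taxon3) = 0.8990, d(taxon2,taxon3) = 0.4408

taxon1–taxon2: 9/21 sites differ → p ≈ 0.428571, d = −0.75 ln(1 − 0.571428) = 0.635472 ≈ 0.6355.
taxon1–taxon3: 11/21 sites differ → p ≈ 0.52381, d = −0.75 ln(1 − 0.698413) = 0.899023 ≈ 0.8990.
taxon2–taxon3: 7/21 sites differ → p ≈ 0.333333, d = −0.75 ln(1 − 0.444444) = 0.440839 ≈ 0.4408.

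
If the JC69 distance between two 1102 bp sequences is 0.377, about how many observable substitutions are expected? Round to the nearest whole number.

327

Invert JC69: p = (3/4)(1 − e^(−4d/3)) = 0.75 × (1 − e^(-0.502667)) = 0.75 × (1 − 0.604915) = 0.296314.
Expected differing sites = pL ≈ 0.296314 × 1102 = 326.538028 ≈ 327.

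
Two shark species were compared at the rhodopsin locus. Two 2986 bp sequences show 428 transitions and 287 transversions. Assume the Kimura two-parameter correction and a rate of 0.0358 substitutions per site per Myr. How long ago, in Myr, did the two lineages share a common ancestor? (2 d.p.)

P = 428/2986 ≈ 0.143336 and Q = 287/2986 ≈ 0.096115.
Under the Kimura two-parameter model, d = −½ ln(1 − 2P − Q) − ¼ ln(1 − 2Q).
1 − 2P − Q = 0.617213, giving −½ ln(0.617213) = 0.241271.
1 − 2Q = 0.80777, giving −¼ ln(0.80777) = 0.053369.
d = 0.241271 + 0.053369 = 0.294640.
Under a molecular clock d = 2μt, so t = d/(2μ) = 0.294640 / (2 × 0.0358) = 4.12 Myr.

4.12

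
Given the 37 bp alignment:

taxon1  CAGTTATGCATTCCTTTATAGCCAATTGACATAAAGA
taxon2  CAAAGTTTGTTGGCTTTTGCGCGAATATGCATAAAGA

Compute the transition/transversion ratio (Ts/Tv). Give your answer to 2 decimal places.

Transitions are A↔G and C↔T; transversions are all other mismatches.
Transitions: 2. Transversions: 14.
R = 2/14 = 0.142857… ≈ 0.14 (to 2 d.p.).

0.14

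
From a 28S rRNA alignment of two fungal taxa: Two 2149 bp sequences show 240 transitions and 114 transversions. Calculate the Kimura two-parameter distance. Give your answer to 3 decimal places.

P = 240/2149 ≈ 0.11168 and Q = 114/2149 ≈ 0.053048.
Under the Kimura two-parameter model, d = −½ ln(1 − 2P − Q) − ¼ ln(1 − 2Q).
1 − 2P − Q = 0.723592, giving −½ ln(0.723592) = 0.161764.
1 − 2Q = 0.893904, giving −¼ ln(0.893904) = 0.028039.
d = 0.161764 + 0.028039 = 0.189803.

0.190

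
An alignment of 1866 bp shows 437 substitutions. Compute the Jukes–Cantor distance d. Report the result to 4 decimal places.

p = 437/1866 ≈ 0.234191.
d = −(3/4) ln(1 − 4p/3) = −0.75 ln(1 − 0.312255) = −0.75 ln(0.687745)
  = −0.75 × (-0.374337) = 0.280753 substitutions/site.

0.2808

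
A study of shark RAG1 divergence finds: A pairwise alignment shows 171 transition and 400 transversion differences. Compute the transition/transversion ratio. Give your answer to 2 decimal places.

0.43

R = 171/400 = 0.4275 ≈ 0.43 (to 2 d.p.).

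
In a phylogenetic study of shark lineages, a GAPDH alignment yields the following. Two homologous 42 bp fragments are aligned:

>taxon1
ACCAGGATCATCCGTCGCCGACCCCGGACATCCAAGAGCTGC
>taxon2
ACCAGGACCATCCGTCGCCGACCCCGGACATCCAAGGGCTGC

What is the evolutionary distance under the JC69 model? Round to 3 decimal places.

The sequences differ at 2 of 42 sites (8, 37), so p = 2/42 ≈ 0.047619.
d = −(3/4) ln(1 − 4p/3) = −0.75 ln(1 − 0.063492) = −0.75 ln(0.936508)
  = −0.75 × (-0.065597) = 0.049198 substitutions/site.

0.049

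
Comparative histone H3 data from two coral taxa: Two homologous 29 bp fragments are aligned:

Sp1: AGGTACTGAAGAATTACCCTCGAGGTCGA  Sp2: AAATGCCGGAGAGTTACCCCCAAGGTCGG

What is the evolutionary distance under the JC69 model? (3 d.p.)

The sequences differ at 9 of 29 sites (2, 3, 5, 7, 9, 13, 20, 22, 29), so p = 9/29 ≈ 0.310345.
d = −(3/4) ln(1 − 4p/3) = −0.75 ln(1 − 0.413793) = −0.75 ln(0.586207)
  = −0.75 × (-0.534082) = 0.400562 substitutions/site.

0.401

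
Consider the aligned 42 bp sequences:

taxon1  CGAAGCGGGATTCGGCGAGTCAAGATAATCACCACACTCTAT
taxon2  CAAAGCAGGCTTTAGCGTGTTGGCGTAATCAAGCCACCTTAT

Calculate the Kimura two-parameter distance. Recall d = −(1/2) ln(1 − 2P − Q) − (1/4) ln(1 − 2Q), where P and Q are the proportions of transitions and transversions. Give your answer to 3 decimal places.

Of 42 sites, 10 differences are transitions and 6 are transversions, so P = 10/42 ≈ 0.238095 and Q = 6/42 ≈ 0.142857.
Under the Kimura two-parameter model, d = −½ ln(1 − 2P − Q) − ¼ ln(1 − 2Q).
1 − 2P − Q = 0.380953, giving −½ ln(0.380953) = 0.482540.
1 − 2Q = 0.714286, giving −¼ ln(0.714286) = 0.084118.
d = 0.482540 + 0.084118 = 0.566658.

0.567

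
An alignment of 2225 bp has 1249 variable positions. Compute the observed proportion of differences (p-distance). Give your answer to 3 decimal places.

p = 1249/2225 = 0.561348… ≈ 0.561 (to 3 d.p.).

0.561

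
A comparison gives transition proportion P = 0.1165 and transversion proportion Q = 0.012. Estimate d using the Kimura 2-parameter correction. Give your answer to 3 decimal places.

0.147

Under the Kimura two-parameter model, d = −½ ln(1 − 2P − Q) − ¼ ln(1 − 2Q).
1 − 2P − Q = 0.755, giving −½ ln(0.755) = 0.140519.
1 − 2Q = 0.976, giving −¼ ln(0.976) = 0.006073.
d = 0.140519 + 0.006073 = 0.146592.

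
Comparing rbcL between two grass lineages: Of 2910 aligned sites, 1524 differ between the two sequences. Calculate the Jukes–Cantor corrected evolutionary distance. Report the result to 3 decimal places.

p = 1524/2910 ≈ 0.523711.
d = −(3/4) ln(1 − 4p/3) = −0.75 ln(1 − 0.698281) = −0.75 ln(0.301719)
  = −0.75 × (-1.198259) = 0.898694 substitutions/site.

0.899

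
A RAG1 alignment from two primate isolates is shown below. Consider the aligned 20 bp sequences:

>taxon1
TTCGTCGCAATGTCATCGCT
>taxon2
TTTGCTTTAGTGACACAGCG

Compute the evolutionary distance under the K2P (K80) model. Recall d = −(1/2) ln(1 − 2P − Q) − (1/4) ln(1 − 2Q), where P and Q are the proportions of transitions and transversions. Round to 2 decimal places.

Of 20 sites, 6 differences are transitions and 4 are transversions, so P = 6/20 = 0.3 and Q = 4/20 = 0.2.
Under the Kimura two-parameter model, d = −½ ln(1 − 2P − Q) − ¼ ln(1 − 2Q).
1 − 2P − Q = 0.2, giving −½ ln(0.2) = 0.804719.
1 − 2Q = 0.6, giving −¼ ln(0.6) = 0.127706.
d = 0.804719 + 0.127706 = 0.932425.

0.93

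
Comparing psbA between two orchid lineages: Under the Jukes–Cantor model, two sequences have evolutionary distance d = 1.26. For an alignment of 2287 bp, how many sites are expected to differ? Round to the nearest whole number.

1396

Invert JC69: p = (3/4)(1 − e^(−4d/3)) = 0.75 × (1 − e^(-1.68)) = 0.75 × (1 − 0.186374) = 0.610220.
Expected differing sites = pL ≈ 0.610220 × 2287 = 1395.57314 ≈ 1396.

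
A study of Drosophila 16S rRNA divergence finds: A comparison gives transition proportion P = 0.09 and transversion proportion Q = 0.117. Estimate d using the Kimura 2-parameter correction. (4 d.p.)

0.2428

Under the Kimura two-parameter model, d = −½ ln(1 − 2P − Q) − ¼ ln(1 − 2Q).
1 − 2P − Q = 0.703, giving −½ ln(0.703) = 0.176199.
1 − 2Q = 0.766, giving −¼ ln(0.766) = 0.066643.
d = 0.176199 + 0.066643 = 0.242842.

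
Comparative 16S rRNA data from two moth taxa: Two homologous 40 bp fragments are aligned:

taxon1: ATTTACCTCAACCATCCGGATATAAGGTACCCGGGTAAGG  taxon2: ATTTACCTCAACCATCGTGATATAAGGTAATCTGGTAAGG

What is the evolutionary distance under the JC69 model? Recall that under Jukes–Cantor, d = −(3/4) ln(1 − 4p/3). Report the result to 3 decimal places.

The sequences differ at 5 of 40 sites (17, 18, 30, 31, 33), so p = 5/40 = 0.125.
d = −(3/4) ln(1 − 4p/3) = −0.75 ln(1 − 0.166667) = −0.75 ln(0.833333)
  = −0.75 × (-0.182322) = 0.136742 substitutions/site.

0.137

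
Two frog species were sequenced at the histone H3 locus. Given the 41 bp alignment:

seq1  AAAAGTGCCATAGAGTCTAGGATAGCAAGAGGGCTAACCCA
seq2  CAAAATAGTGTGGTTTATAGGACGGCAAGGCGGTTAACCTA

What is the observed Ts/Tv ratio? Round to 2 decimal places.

1.67

Transitions are A↔G and C↔T; transversions are all other mismatches.
Transitions: 10. Transversions: 6.
R = 10/6 = 1.666666… ≈ 1.67 (to 2 d.p.).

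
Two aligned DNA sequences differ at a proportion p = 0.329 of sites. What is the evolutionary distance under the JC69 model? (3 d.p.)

d = −(3/4) ln(1 − 4p/3) = −0.75 ln(1 − 0.438667) = −0.75 ln(0.561333)
  = −0.75 × (-0.577441) = 0.433081 substitutions/site.

0.433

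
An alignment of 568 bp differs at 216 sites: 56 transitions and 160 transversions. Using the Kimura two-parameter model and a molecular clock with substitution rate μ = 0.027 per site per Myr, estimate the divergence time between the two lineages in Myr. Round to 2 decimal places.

9.87

P = 56/568 ≈ 0.098592 and Q = 160/568 ≈ 0.28169.
Under the Kimura two-parameter model, d = −½ ln(1 − 2P − Q) − ¼ ln(1 − 2Q).
1 − 2P − Q = 0.521126, giving −½ ln(0.521126) = 0.325882.
1 − 2Q = 0.43662, giving −¼ ln(0.43662) = 0.207173.
d = 0.325882 + 0.207173 = 0.533055.
Under a molecular clock d = 2μt, so t = d/(2μ) = 0.533055 / (2 × 0.027) = 9.87 Myr.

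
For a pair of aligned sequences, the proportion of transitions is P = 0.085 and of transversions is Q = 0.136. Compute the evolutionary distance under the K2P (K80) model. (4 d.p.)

Under the Kimura two-parameter model, d = −½ ln(1 − 2P − Q) − ¼ ln(1 − 2Q).
1 − 2P − Q = 0.694, giving −½ ln(0.694) = 0.182642.
1 − 2Q = 0.728, giving −¼ ln(0.728) = 0.079364.
d = 0.182642 + 0.079364 = 0.262006.

0.2620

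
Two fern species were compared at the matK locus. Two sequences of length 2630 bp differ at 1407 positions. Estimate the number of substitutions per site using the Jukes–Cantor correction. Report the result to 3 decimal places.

p = 1407/2630 ≈ 0.534981.
d = −(3/4) ln(1 − 4p/3) = −0.75 ln(1 − 0.713308) = −0.75 ln(0.286692)
  = −0.75 × (-1.249347) = 0.937010 substitutions/site.

0.937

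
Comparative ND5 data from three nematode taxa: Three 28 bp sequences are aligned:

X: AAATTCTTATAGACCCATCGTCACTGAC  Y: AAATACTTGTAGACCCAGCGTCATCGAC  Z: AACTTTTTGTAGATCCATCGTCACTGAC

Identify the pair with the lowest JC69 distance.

X–Y: 5/28 differ, p = 0.179, d = 0.204.
X–Z: 4/28 differ, p = 0.143, d = 0.158.
Y–Z: 7/28 differ, p = 0.250, d = 0.304.
The smallest distance is between X and Z.

X and Z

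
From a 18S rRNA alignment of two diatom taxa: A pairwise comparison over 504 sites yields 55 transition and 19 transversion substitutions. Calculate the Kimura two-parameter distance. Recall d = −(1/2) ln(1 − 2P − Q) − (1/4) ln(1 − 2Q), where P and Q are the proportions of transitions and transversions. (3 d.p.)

0.167

P = 55/504 ≈ 0.109127 and Q = 19/504 ≈ 0.037698.
Under the Kimura two-parameter model, d = −½ ln(1 − 2P − Q) − ¼ ln(1 − 2Q).
1 − 2P − Q = 0.744048, giving −½ ln(0.744048) = 0.147825.
1 − 2Q = 0.924604, giving −¼ ln(0.924604) = 0.019597.
d = 0.147825 + 0.019597 = 0.167422.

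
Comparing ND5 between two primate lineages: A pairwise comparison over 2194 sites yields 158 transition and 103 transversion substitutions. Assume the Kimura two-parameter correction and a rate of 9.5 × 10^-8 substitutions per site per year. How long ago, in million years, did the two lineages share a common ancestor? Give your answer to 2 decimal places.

0.69

P = 158/2194 ≈ 0.072015 and Q = 103/2194 ≈ 0.046946.
Under the Kimura two-parameter model, d = −½ ln(1 − 2P − Q) − ¼ ln(1 − 2Q).
1 − 2P − Q = 0.809024, giving −½ ln(0.809024) = 0.105963.
1 − 2Q = 0.906108, giving −¼ ln(0.906108) = 0.024649.
d = 0.105963 + 0.024649 = 0.130612.
Under a molecular clock d = 2μt, so t = d/(2μ) = 0.130612 / (2 × 9.5 × 10^-8) = 0.69 million years.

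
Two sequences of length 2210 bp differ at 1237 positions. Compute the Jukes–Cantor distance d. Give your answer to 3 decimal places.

p = 1237/2210 ≈ 0.559729.
d = −(3/4) ln(1 − 4p/3) = −0.75 ln(1 − 0.746305) = −0.75 ln(0.253695)
  = −0.75 × (-1.371623) = 1.028717 substitutions/site.

1.029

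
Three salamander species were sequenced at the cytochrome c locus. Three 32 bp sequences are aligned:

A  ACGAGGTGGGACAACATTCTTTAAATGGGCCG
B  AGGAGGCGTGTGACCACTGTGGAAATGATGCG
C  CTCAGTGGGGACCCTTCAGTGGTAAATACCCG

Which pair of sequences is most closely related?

A–B: 13/32 differ, p = 0.406, d = 0.585.
A–C: 19/32 differ, p = 0.594, d = 1.176.
B–C: 17/32 differ, p = 0.531, d = 0.924.
The smallest distance is between A and B.

A and B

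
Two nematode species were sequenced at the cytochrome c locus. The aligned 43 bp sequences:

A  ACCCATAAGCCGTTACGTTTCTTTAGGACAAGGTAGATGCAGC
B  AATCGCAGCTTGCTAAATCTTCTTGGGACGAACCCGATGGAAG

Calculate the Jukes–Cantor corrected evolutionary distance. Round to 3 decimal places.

0.937

The sequences differ at 23 of 43 sites, so p = 23/43 ≈ 0.534884.
d = −(3/4) ln(1 − 4p/3) = −0.75 ln(1 − 0.713179) = −0.75 ln(0.286821)
  = −0.75 × (-1.248897) = 0.936673 substitutions/site.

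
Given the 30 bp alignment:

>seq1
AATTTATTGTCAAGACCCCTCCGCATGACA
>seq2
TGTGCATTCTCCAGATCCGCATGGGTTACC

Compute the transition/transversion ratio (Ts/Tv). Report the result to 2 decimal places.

0.67

Transitions are A↔G and C↔T; transversions are all other mismatches.
Transitions: 6. Transversions: 9.
R = 6/9 = 0.666666… ≈ 0.67 (to 2 d.p.).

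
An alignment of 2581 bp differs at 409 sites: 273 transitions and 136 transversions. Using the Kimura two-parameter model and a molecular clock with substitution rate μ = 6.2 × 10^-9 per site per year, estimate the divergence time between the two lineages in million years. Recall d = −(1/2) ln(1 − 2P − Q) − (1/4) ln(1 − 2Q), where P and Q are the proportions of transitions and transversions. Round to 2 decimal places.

14.62

P = 273/2581 ≈ 0.105773 and Q = 136/2581 ≈ 0.052693.
Under the Kimura two-parameter model, d = −½ ln(1 − 2P − Q) − ¼ ln(1 − 2Q).
1 − 2P − Q = 0.735761, giving −½ ln(0.735761) = 0.153425.
1 − 2Q = 0.894614, giving −¼ ln(0.894614) = 0.027841.
d = 0.153425 + 0.027841 = 0.181266.
Under a molecular clock d = 2μt, so t = d/(2μ) = 0.181266 / (2 × 6.2 × 10^-9) = 14.62 million years.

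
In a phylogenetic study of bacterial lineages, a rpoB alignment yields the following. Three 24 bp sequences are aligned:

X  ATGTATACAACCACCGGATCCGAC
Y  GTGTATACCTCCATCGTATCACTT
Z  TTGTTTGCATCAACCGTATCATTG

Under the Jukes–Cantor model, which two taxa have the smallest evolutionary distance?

X–Y: 9/24 differ, p = 0.375, d = 0.520.
X–Z: 10/24 differ, p = 0.417, d = 0.608.
Y–Z: 8/24 differ, p = 0.333, d = 0.441.
The smallest distance is between Y and Z.

Y and Z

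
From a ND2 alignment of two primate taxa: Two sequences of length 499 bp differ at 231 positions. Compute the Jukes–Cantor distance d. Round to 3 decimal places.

p = 231/499 ≈ 0.462926.
d = −(3/4) ln(1 − 4p/3) = −0.75 ln(1 − 0.617235) = −0.75 ln(0.382765)
  = −0.75 × (-0.960334) = 0.720251 substitutions/site.

0.720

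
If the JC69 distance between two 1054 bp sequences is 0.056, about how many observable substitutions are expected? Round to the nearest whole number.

Invert JC69: p = (3/4)(1 − e^(−4d/3)) = 0.75 × (1 − e^(-0.074667)) = 0.75 × (1 − 0.928052) = 0.053961.
Expected differing sites = pL ≈ 0.053961 × 1054 = 56.874894 ≈ 57.

57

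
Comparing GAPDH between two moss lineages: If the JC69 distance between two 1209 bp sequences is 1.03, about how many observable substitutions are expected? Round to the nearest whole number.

677

Invert JC69: p = (3/4)(1 − e^(−4d/3)) = 0.75 × (1 − e^(-1.373333)) = 0.75 × (1 − 0.253261) = 0.560054.
Expected differing sites = pL ≈ 0.560054 × 1209 = 677.105286 ≈ 677.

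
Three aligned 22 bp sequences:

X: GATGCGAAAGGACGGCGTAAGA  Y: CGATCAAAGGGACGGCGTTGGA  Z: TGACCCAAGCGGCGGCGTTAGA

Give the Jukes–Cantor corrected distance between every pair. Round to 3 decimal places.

d(X,Y) = 0.497, d(X,Z) = 0.591, d(Y,Z) = 0.339

X–Y: 8/22 sites differ → p ≈ 0.363636, d = −0.75 ln(1 − 0.484848) = 0.497470 ≈ 0.497.
X–Z: 9/22 sites differ → p ≈ 0.409091, d = −0.75 ln(1 − 0.545455) = 0.591344 ≈ 0.591.
Y–Z: 6/22 sites differ → p ≈ 0.272727, d = −0.75 ln(1 − 0.363636) = 0.338988 ≈ 0.339.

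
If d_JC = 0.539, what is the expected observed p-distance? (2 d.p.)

p = (3/4)(1 − e^(−4d/3)) = 0.75 × (1 − e^(-0.718667)) = 0.75 × (1 − 0.487402) = 0.384449.

0.38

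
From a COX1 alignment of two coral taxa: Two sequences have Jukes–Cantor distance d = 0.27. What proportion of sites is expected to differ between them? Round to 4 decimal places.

0.2267

p = (3/4)(1 − e^(−4d/3)) = 0.75 × (1 − e^(-0.36)) = 0.75 × (1 − 0.697676) = 0.226743.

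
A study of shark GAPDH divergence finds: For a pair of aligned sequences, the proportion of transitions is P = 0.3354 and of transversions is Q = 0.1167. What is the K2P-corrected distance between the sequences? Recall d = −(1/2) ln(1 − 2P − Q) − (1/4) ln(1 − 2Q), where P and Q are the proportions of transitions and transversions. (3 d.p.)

0.841

Under the Kimura two-parameter model, d = −½ ln(1 − 2P − Q) − ¼ ln(1 − 2Q).
1 − 2P − Q = 0.2125, giving −½ ln(0.2125) = 0.774407.
1 − 2Q = 0.7666, giving −¼ ln(0.7666) = 0.066448.
d = 0.774407 + 0.066448 = 0.840855.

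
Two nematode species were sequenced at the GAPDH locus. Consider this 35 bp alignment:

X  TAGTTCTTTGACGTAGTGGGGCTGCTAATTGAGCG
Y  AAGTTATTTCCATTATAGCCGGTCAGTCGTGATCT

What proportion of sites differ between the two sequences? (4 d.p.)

The sequences differ at 19 of 35 positions.
p = 19/35 = 0.542857… ≈ 0.5429 (to 4 d.p.).

0.5429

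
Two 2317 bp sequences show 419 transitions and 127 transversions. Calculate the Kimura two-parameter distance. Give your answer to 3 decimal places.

0.298

P = 419/2317 ≈ 0.180837 and Q = 127/2317 ≈ 0.054812.
Under the Kimura two-parameter model, d = −½ ln(1 − 2P − Q) − ¼ ln(1 − 2Q).
1 − 2P − Q = 0.583514, giving −½ ln(0.583514) = 0.269343.
1 − 2Q = 0.890376, giving −¼ ln(0.890376) = 0.029028.
d = 0.269343 + 0.029028 = 0.298371.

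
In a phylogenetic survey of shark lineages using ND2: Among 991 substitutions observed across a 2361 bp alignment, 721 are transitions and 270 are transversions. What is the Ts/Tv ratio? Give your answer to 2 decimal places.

2.67

R = 721/270 = 2.670370… ≈ 2.67 (to 2 d.p.).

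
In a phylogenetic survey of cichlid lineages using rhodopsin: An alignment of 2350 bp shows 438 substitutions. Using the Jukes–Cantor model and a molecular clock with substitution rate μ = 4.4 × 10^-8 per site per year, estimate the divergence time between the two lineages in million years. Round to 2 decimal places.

p = 438/2350 ≈ 0.186383.
d = −(3/4) ln(1 − 4p/3) = −0.75 ln(1 − 0.248511) = −0.75 ln(0.751489)
  = −0.75 × (-0.285699) = 0.214274 substitutions/site.
Under a molecular clock d = 2μt, so t = d/(2μ) = 0.214274 / (2 × 4.4 × 10^-8) = 2.43 million years.

2.43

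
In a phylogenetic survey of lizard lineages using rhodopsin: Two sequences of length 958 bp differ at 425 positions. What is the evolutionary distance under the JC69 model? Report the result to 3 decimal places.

p = 425/958 ≈ 0.443633.
d = −(3/4) ln(1 − 4p/3) = −0.75 ln(1 − 0.591511) = −0.75 ln(0.408489)
  = −0.75 × (-0.895290) = 0.671468 substitutions/site.

0.671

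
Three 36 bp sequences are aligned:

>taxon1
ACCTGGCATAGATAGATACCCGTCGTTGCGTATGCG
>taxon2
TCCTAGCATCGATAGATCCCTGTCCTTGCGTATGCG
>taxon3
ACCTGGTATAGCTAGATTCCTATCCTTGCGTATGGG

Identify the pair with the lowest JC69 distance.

taxon1–taxon2: 6/36 differ, p = 0.167, d = 0.188.
taxon1–taxon3: 7/36 differ, p = 0.194, d = 0.225.
taxon2–taxon3: 8/36 differ, p = 0.222, d = 0.264.
The smallest distance is between taxon1 and taxon2.

taxon1 and taxon2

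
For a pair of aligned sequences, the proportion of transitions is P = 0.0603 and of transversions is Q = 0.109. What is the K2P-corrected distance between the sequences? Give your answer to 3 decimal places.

0.192

Under the Kimura two-parameter model, d = −½ ln(1 − 2P − Q) − ¼ ln(1 − 2Q).
1 − 2P − Q = 0.7704, giving −½ ln(0.7704) = 0.130423.
1 − 2Q = 0.782, giving −¼ ln(0.782) = 0.061475.
d = 0.130423 + 0.061475 = 0.191898.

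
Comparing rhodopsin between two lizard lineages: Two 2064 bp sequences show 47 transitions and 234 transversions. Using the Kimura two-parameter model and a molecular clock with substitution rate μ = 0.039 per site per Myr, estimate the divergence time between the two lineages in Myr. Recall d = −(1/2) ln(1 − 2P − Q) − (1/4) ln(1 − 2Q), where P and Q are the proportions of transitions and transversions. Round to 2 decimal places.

1.93

P = 47/2064 ≈ 0.022771 and Q = 234/2064 ≈ 0.113372.
Under the Kimura two-parameter model, d = −½ ln(1 − 2P − Q) − ¼ ln(1 − 2Q).
1 − 2P − Q = 0.841086, giving −½ ln(0.841086) = 0.086531.
1 − 2Q = 0.773256, giving −¼ ln(0.773256) = 0.064286.
d = 0.086531 + 0.064286 = 0.150817.
Under a molecular clock d = 2μt, so t = d/(2μ) = 0.150817 / (2 × 0.039) = 1.93 Myr.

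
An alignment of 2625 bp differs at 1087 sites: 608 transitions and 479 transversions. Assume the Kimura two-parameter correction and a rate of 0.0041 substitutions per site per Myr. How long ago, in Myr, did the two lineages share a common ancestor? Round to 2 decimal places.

77.11

P = 608/2625 ≈ 0.231619 and Q = 479/2625 ≈ 0.182476.
Under the Kimura two-parameter model, d = −½ ln(1 − 2P − Q) − ¼ ln(1 − 2Q).
1 − 2P − Q = 0.354286, giving −½ ln(0.354286) = 0.518825.
1 − 2Q = 0.635048, giving −¼ ln(0.635048) = 0.113514.
d = 0.518825 + 0.113514 = 0.632339.
Under a molecular clock d = 2μt, so t = d/(2μ) = 0.632339 / (2 × 0.0041) = 77.11 Myr.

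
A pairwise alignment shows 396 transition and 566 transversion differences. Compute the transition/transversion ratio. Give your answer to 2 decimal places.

0.70

R = 396/566 = 0.699646… ≈ 0.70 (to 2 d.p.).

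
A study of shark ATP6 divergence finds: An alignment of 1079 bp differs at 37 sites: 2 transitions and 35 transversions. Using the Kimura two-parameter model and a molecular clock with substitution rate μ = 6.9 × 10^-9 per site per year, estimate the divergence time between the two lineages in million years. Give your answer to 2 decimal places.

P = 2/1079 ≈ 0.001854 and Q = 35/1079 ≈ 0.032437.
Under the Kimura two-parameter model, d = −½ ln(1 − 2P − Q) − ¼ ln(1 − 2Q).
1 − 2P − Q = 0.963855, giving −½ ln(0.963855) = 0.018407.
1 − 2Q = 0.935126, giving −¼ ln(0.935126) = 0.016768.
d = 0.018407 + 0.016768 = 0.035175.
Under a molecular clock d = 2μt, so t = d/(2μ) = 0.035175 / (2 × 6.9 × 10^-9) = 2.55 million years.

2.55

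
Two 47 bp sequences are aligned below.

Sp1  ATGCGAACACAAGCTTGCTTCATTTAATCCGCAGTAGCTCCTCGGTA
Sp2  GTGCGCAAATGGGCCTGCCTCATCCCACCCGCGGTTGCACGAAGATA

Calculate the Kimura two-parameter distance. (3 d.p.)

0.613

Of 47 sites, 11 differences are transitions and 8 are transversions, so P = 11/47 ≈ 0.234043 and Q = 8/47 ≈ 0.170213.
Under the Kimura two-parameter model, d = −½ ln(1 − 2P − Q) − ¼ ln(1 − 2Q).
1 − 2P − Q = 0.361701, giving −½ ln(0.361701) = 0.508469.
1 − 2Q = 0.659574, giving −¼ ln(0.659574) = 0.104040.
d = 0.508469 + 0.104040 = 0.612509.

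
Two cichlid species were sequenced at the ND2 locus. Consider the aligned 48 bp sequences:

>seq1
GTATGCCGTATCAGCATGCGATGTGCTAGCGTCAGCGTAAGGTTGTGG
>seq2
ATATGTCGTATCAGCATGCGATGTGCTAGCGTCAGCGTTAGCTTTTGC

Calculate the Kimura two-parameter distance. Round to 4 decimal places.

Of 48 sites, 2 differences are transitions and 4 are transversions, so P = 2/48 ≈ 0.041667 and Q = 4/48 ≈ 0.083333.
Under the Kimura two-parameter model, d = −½ ln(1 − 2P − Q) − ¼ ln(1 − 2Q).
1 − 2P − Q = 0.833333, giving −½ ln(0.833333) = 0.091161.
1 − 2Q = 0.833334, giving −¼ ln(0.833334) = 0.045580.
d = 0.091161 + 0.045580 = 0.136741.

0.1367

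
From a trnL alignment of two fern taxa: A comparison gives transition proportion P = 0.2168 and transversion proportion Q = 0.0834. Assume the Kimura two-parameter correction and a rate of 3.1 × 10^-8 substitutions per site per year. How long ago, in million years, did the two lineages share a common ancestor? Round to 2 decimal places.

6.60

Under the Kimura two-parameter model, d = −½ ln(1 − 2P − Q) − ¼ ln(1 − 2Q).
1 − 2P − Q = 0.483, giving −½ ln(0.483) = 0.363869.
1 − 2Q = 0.8332, giving −¼ ln(0.8332) = 0.045620.
d = 0.363869 + 0.045620 = 0.409489.
Under a molecular clock d = 2μt, so t = d/(2μ) = 0.409489 / (2 × 3.1 × 10^-8) = 6.60 million years.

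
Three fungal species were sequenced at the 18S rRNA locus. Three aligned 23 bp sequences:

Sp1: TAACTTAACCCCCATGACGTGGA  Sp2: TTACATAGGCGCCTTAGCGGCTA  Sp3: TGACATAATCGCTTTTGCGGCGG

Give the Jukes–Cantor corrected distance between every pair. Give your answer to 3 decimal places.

d(Sp1,Sp2) = 0.761, d(Sp1,Sp3) = 0.761, d(Sp2,Sp3) = 0.390

Sp1–Sp2: 11/23 sites differ → p ≈ 0.478261, d = −0.75 ln(1 − 0.637681) = 0.761423 ≈ 0.761.
Sp1–Sp3: 11/23 sites differ → p ≈ 0.478261, d = −0.75 ln(1 − 0.637681) = 0.761423 ≈ 0.761.
Sp2–Sp3: 7/23 sites differ → p ≈ 0.304348, d = −0.75 ln(1 − 0.405797) = 0.390401 ≈ 0.390.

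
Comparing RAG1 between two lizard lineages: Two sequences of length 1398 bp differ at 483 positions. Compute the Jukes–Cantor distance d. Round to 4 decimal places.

0.4631

p = 483/1398 ≈ 0.345494.
d = −(3/4) ln(1 − 4p/3) = −0.75 ln(1 − 0.460659) = −0.75 ln(0.539341)
  = −0.75 × (-0.617407) = 0.463055 substitutions/site.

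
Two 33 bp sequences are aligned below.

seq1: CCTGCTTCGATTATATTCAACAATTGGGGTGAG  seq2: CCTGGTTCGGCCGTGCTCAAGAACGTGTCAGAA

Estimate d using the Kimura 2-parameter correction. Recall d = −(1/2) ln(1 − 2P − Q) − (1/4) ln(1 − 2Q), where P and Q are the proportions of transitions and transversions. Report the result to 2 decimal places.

0.73

Of 33 sites, 8 differences are transitions and 7 are transversions, so P = 8/33 ≈ 0.242424 and Q = 7/33 ≈ 0.212121.
Under the Kimura two-parameter model, d = −½ ln(1 − 2P − Q) − ¼ ln(1 − 2Q).
1 − 2P − Q = 0.303031, giving −½ ln(0.303031) = 0.596960.
1 − 2Q = 0.575758, giving −¼ ln(0.575758) = 0.138017.
d = 0.596960 + 0.138017 = 0.734977.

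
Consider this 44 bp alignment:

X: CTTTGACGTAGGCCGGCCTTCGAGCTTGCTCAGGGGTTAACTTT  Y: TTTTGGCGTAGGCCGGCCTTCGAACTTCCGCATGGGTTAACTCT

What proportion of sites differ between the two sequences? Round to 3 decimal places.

The sequences differ at 7 of 44 positions (sites 1, 6, 24, 28, 30, 33, 43).
p = 7/44 = 0.159090… ≈ 0.159 (to 3 d.p.).

0.159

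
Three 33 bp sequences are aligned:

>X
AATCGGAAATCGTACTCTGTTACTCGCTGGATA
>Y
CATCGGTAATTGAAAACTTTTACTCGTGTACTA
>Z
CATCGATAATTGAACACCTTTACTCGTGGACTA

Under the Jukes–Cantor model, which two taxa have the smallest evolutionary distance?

X–Y: 12/33 differ, p = 0.364, d = 0.497.
X–Z: 12/33 differ, p = 0.364, d = 0.497.
Y–Z: 4/33 differ, p = 0.121, d = 0.132.
The smallest distance is between Y and Z.

Y and Z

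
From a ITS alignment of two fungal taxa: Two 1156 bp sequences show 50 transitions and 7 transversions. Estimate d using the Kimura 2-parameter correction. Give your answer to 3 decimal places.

P = 50/1156 ≈ 0.043253 and Q = 7/1156 ≈ 0.006055.
Under the Kimura two-parameter model, d = −½ ln(1 − 2P − Q) − ¼ ln(1 − 2Q).
1 − 2P − Q = 0.907439, giving −½ ln(0.907439) = 0.048564.
1 − 2Q = 0.98789, giving −¼ ln(0.98789) = 0.003046.
d = 0.048564 + 0.003046 = 0.051610.

0.052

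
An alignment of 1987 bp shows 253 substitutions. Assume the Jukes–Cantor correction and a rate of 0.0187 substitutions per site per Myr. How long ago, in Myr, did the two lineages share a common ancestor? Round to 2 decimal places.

3.73

p = 253/1987 ≈ 0.127328.
d = −(3/4) ln(1 − 4p/3) = −0.75 ln(1 − 0.169771) = −0.75 ln(0.830229)
  = −0.75 × (-0.186054) = 0.139541 substitutions/site.
Under a molecular clock d = 2μt, so t = d/(2μ) = 0.139541 / (2 × 0.0187) = 3.73 Myr.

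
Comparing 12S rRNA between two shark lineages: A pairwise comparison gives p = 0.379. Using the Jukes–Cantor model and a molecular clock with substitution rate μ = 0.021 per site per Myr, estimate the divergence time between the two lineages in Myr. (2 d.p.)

d = −(3/4) ln(1 − 4p/3) = −0.75 ln(1 − 0.505333) = −0.75 ln(0.494667)
  = −0.75 × (-0.703870) = 0.527903 substitutions/site.
Under a molecular clock d = 2μt, so t = d/(2μ) = 0.527903 / (2 × 0.021) = 12.57 Myr.

12.57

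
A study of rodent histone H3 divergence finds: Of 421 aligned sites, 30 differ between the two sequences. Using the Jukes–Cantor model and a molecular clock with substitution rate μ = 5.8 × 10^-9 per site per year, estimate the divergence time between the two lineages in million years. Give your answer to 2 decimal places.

6.45

p = 30/421 ≈ 0.071259.
d = −(3/4) ln(1 − 4p/3) = −0.75 ln(1 − 0.095012) = −0.75 ln(0.904988)
  = −0.75 × (-0.099834) = 0.074876 substitutions/site.
Under a molecular clock d = 2μt, so t = d/(2μ) = 0.074876 / (2 × 5.8 × 10^-9) = 6.45 million years.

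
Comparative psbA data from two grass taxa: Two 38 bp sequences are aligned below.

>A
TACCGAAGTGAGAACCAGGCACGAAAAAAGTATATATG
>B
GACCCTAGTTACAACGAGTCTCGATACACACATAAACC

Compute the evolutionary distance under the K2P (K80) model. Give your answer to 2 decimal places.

0.63

Of 38 sites, 3 differences are transitions and 13 are transversions, so P = 3/38 ≈ 0.078947 and Q = 13/38 ≈ 0.342105.
Under the Kimura two-parameter model, d = −½ ln(1 − 2P − Q) − ¼ ln(1 − 2Q).
1 − 2P − Q = 0.500001, giving −½ ln(0.500001) = 0.346573.
1 − 2Q = 0.31579, giving −¼ ln(0.31579) = 0.288169.
d = 0.346573 + 0.288169 = 0.634742.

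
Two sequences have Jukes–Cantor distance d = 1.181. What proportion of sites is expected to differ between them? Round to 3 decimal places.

p = (3/4)(1 − e^(−4d/3)) = 0.75 × (1 − e^(-1.574667)) = 0.75 × (1 − 0.207076) = 0.594693.

0.595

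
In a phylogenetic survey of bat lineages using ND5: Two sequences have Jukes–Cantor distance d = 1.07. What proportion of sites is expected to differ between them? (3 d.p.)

0.570

p = (3/4)(1 − e^(−4d/3)) = 0.75 × (1 − e^(-1.426667)) = 0.75 × (1 − 0.240108) = 0.569919.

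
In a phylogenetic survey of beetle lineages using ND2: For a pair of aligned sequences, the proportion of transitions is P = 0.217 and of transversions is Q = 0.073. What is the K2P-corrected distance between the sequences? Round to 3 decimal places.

Under the Kimura two-parameter model, d = −½ ln(1 − 2P − Q) − ¼ ln(1 − 2Q).
1 − 2P − Q = 0.493, giving −½ ln(0.493) = 0.353623.
1 − 2Q = 0.854, giving −¼ ln(0.854) = 0.039456.
d = 0.353623 + 0.039456 = 0.393079.

0.393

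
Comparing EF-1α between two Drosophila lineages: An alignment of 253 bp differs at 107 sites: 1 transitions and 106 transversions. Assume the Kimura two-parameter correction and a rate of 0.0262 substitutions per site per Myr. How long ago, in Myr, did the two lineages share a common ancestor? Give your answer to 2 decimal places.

P = 1/253 ≈ 0.003953 and Q = 106/253 ≈ 0.418972.
Under the Kimura two-parameter model, d = −½ ln(1 − 2P − Q) − ¼ ln(1 − 2Q).
1 − 2P − Q = 0.573122, giving −½ ln(0.573122) = 0.278328.
1 − 2Q = 0.162056, giving −¼ ln(0.162056) = 0.454953.
d = 0.278328 + 0.454953 = 0.733281.
Under a molecular clock d = 2μt, so t = d/(2μ) = 0.733281 / (2 × 0.0262) = 13.99 Myr.

13.99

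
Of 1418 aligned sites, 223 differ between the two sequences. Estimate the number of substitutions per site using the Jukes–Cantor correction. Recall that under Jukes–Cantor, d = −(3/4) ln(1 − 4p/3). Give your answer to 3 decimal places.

0.176

p = 223/1418 ≈ 0.157264.
d = −(3/4) ln(1 − 4p/3) = −0.75 ln(1 − 0.209685) = −0.75 ln(0.790315)
  = −0.75 × (-0.235324) = 0.176493 substitutions/site.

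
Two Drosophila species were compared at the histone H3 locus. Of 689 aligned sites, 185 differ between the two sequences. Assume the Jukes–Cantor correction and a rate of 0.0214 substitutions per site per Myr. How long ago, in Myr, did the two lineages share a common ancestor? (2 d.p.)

p = 185/689 ≈ 0.268505.
d = −(3/4) ln(1 − 4p/3) = −0.75 ln(1 − 0.358007) = −0.75 ln(0.641993)
  = −0.75 × (-0.443178) = 0.332384 substitutions/site.
Under a molecular clock d = 2μt, so t = d/(2μ) = 0.332384 / (2 × 0.0214) = 7.77 Myr.

7.77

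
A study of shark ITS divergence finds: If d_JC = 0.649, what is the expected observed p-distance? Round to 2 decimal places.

p = (3/4)(1 − e^(−4d/3)) = 0.75 × (1 − e^(-0.865333)) = 0.75 × (1 − 0.420911) = 0.434317.

0.43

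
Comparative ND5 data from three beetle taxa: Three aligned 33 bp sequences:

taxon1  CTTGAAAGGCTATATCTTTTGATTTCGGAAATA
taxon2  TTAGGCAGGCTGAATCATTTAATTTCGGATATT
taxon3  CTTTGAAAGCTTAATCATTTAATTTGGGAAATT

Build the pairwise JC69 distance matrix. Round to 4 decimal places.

d(taxon1,taxon2) = 0.3882, d(taxon1,taxon3) = 0.3390, d(taxon2,taxon3) = 0.2928

taxon1–taxon2: 10/33 sites differ → p ≈ 0.30303, d = −0.75 ln(1 − 0.40404) = 0.388186 ≈ 0.3882.
taxon1–taxon3: 9/33 sites differ → p ≈ 0.272727, d = −0.75 ln(1 − 0.363636) = 0.338988 ≈ 0.3390.
taxon2–taxon3: 8/33 sites differ → p ≈ 0.242424, d = −0.75 ln(1 − 0.323232) = 0.292820 ≈ 0.2928.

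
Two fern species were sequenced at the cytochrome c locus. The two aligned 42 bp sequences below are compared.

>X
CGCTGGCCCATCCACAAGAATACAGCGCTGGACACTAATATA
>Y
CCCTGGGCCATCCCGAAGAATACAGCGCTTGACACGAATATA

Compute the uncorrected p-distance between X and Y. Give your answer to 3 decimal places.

The sequences differ at 6 of 42 positions (sites 2, 7, 14, 15, 30, 36).
p = 6/42 = 0.142857… ≈ 0.143 (to 3 d.p.).

0.143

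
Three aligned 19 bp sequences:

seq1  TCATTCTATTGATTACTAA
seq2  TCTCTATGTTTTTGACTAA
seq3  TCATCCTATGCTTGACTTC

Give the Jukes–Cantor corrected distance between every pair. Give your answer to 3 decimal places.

seq1–seq2: 7/19 sites differ → p ≈ 0.368421, d = −0.75 ln(1 − 0.491228) = 0.506816 ≈ 0.507.
seq1–seq3: 7/19 sites differ → p ≈ 0.368421, d = −0.75 ln(1 − 0.491228) = 0.506816 ≈ 0.507.
seq2–seq3: 9/19 sites differ → p ≈ 0.473684, d = −0.75 ln(1 − 0.631579) = 0.748897 ≈ 0.749.

d(seq1,seq2) = 0.507, d(seq1,seq3) = 0.507, d(seq2,seq3) = 0.749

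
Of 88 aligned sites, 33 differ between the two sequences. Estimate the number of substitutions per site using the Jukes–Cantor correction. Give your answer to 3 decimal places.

p = 33/88 = 0.375.
d = −(3/4) ln(1 − 4p/3) = −0.75 ln(1 − 0.5) = −0.75 ln(0.5)
  = −0.75 × (-0.693147) = 0.519860 substitutions/site.

0.520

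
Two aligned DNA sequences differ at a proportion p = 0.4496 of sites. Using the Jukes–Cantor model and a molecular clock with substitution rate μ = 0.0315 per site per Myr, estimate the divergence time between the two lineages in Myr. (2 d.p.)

10.89

d = −(3/4) ln(1 − 4p/3) = −0.75 ln(1 − 0.599467) = −0.75 ln(0.400533)
  = −0.75 × (-0.914959) = 0.686219 substitutions/site.
Under a molecular clock d = 2μt, so t = d/(2μ) = 0.686219 / (2 × 0.0315) = 10.89 Myr.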